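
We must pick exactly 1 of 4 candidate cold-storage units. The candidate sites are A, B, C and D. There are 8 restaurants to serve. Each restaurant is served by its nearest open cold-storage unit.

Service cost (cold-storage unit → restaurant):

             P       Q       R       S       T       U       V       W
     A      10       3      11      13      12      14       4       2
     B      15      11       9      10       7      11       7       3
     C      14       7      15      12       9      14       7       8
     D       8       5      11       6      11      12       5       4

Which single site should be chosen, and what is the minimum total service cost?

Choose D only; total service cost 62.

With exactly 1 open, each restaurant uses its cheapest among the chosen.
{D}: P→D 8, Q→D 5, R→D 11, S→D 6, T→D 11, U→D 12, V→D 5, W→D 4. Service cost 62.
{A}: service cost 69
{B}: service cost 73
Among all 4 size-1 choices, {D} is lowest.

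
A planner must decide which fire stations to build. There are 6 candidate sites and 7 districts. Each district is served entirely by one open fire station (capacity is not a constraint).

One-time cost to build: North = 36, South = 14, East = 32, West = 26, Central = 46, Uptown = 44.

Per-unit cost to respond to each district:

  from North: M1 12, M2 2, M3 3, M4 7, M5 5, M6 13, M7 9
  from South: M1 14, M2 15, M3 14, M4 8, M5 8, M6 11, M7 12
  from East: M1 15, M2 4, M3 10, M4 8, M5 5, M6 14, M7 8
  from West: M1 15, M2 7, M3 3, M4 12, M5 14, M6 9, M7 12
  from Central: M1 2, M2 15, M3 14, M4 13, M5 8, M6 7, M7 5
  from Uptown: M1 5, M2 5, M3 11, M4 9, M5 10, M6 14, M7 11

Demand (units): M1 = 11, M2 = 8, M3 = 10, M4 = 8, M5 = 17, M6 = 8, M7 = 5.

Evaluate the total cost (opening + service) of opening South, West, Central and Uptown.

Each district is assigned to its cheapest site among the open ones.
{South, West, Central, Uptown}: M1→Central 2·11=22, M2→Uptown 5·8=40, M3→West 3·10=30, M4→South 8·8=64, M5→South 8·17=136, M6→Central 7·8=56, M7→Central 5·5=25. Service 373; fixed 130; total 503.

Total cost: 503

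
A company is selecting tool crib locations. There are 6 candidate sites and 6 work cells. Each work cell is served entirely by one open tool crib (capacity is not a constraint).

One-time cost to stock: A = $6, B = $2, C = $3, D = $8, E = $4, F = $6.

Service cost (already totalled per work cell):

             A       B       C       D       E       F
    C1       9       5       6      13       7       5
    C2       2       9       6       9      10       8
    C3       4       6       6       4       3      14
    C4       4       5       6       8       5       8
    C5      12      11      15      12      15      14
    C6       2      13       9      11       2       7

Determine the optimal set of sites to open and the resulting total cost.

For any fixed open set, each work cell goes to its cheapest open site; total = fixed + service.
{A, B}: C1→B 5, C2→A 2, C3→A 4, C4→A 4, C5→B 11, C6→A 2. Service 28; fixed 8; total 36.
{A}: C1→A 9, C2→A 2, C3→A 4, C4→A 4, C5→A 12, C6→A 2. Service 33; fixed 6; total 39.
{A, B, C}: service 28 + fixed 11 = 39
{A, B, C, D, E, F}: service 27 + fixed 29 = 56
No other subset beats 36.

Open A and B; minimum total cost 36.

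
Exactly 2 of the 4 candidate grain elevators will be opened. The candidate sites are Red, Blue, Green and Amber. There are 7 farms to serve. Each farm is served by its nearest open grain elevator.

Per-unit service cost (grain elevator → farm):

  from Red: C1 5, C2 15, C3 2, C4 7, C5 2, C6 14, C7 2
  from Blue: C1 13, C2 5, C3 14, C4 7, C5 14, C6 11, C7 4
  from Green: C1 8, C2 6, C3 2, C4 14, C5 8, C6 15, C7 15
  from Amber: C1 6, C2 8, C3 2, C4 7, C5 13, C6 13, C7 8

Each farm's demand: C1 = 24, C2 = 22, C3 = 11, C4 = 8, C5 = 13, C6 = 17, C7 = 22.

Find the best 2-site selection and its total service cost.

With exactly 2 open, each farm uses its cheapest among the chosen.
{Red, Blue}: C1→Red 5·24=120, C2→Blue 5·22=110, C3→Red 2·11=22, C4→Red 7·8=56, C5→Red 2·13=26, C6→Blue 11·17=187, C7→Red 2·22=44. Service cost 565.
{Red, Green}: service cost 638
{Red, Amber}: service cost 665
Among all 6 size-2 choices, {Red, Blue} is lowest.

Choose Red and Blue; total service cost 565.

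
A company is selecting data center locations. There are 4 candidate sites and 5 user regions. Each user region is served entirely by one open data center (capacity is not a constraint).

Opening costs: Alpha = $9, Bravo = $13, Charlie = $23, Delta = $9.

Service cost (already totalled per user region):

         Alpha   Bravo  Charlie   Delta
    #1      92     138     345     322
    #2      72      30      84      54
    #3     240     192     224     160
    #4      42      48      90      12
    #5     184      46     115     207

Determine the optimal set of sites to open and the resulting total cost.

For any fixed open set, each user region goes to its cheapest open site; total = fixed + service.
{Alpha, Bravo, Delta}: #1→Alpha 92, #2→Bravo 30, #3→Delta 160, #4→Delta 12, #5→Bravo 46. Service 340; fixed 31; total 371.
{Alpha, Bravo, Charlie, Delta}: service 340 + fixed 54 = 394
{Bravo, Delta}: service 386 + fixed 22 = 408
{Alpha}: service 630 + fixed 9 = 639
(All 15 nonempty subsets were checked; Alpha, Bravo and Delta is lowest.)

Open Alpha, Bravo and Delta; minimum total cost 371.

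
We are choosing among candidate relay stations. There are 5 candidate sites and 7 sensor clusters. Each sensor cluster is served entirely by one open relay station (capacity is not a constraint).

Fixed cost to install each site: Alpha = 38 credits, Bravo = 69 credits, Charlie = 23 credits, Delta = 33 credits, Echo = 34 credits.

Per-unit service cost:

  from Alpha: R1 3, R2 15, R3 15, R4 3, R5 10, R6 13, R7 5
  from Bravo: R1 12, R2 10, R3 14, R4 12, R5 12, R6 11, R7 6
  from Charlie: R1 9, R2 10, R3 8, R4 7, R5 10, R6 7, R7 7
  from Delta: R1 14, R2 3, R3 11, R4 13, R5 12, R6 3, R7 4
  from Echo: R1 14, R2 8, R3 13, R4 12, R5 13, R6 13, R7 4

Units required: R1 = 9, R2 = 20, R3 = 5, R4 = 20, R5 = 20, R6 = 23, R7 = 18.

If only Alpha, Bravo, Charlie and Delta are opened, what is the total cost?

Total cost: 691

Each sensor cluster is assigned to its cheapest site among the open ones.
{Alpha, Bravo, Charlie, Delta}: R1→Alpha 3·9=27, R2→Delta 3·20=60, R3→Charlie 8·5=40, R4→Alpha 3·20=60, R5→Alpha 10·20=200, R6→Delta 3·23=69, R7→Delta 4·18=72. Service 528; fixed 163; total 691.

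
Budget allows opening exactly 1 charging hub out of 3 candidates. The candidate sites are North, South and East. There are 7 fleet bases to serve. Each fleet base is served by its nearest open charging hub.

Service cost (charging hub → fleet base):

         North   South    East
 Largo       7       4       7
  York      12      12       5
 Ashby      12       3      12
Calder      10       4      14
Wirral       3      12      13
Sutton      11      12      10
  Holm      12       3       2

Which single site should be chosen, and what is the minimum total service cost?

With exactly 1 open, each fleet base uses its cheapest among the chosen.
{South}: Largo→South 4, York→South 12, Ashby→South 3, Calder→South 4, Wirral→South 12, Sutton→South 12, Holm→South 3. Service cost 50.
{East}: service cost 63
{North}: service cost 67
Among all 3 size-1 choices, {South} is lowest.

Choose South only; total service cost 50.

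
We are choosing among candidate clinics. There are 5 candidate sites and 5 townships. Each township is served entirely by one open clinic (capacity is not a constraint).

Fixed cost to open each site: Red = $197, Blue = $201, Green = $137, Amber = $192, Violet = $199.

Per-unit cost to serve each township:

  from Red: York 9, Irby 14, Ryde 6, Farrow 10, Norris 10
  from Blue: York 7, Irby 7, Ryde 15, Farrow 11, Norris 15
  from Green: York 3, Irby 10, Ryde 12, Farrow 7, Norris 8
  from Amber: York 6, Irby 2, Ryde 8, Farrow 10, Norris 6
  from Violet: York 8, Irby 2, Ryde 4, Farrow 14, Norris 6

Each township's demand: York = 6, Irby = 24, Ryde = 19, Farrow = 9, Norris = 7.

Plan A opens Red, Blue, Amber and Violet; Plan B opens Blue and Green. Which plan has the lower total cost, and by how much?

Plan B is cheaper by 210.

Plan A: {Red, Blue, Amber, Violet}: York→Amber 6·6=36, Irby→Amber 2·24=48, Ryde→Violet 4·19=76, Farrow→Red 10·9=90, Norris→Amber 6·7=42. Service 292; fixed 789; total 1081.
Plan B: {Blue, Green}: York→Green 3·6=18, Irby→Blue 7·24=168, Ryde→Green 12·19=228, Farrow→Green 7·9=63, Norris→Green 8·7=56. Service 533; fixed 338; total 871.
Difference: |1081 − 871| = 210.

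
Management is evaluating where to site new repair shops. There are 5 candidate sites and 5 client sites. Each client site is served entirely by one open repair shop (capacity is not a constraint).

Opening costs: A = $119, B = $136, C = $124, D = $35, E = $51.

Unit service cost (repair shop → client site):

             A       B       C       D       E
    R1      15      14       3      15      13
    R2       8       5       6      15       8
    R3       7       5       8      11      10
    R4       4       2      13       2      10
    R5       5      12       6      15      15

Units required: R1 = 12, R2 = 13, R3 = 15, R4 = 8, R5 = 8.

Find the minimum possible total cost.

Minimum total cost: 457

For any fixed open set, each client site goes to its cheapest open site; total = fixed + service.
{C, D}: R1→C 3·12=36, R2→C 6·13=78, R3→C 8·15=120, R4→D 2·8=16, R5→C 6·8=48. Service 298; fixed 159; total 457.
{B, C}: service 240 + fixed 260 = 500
{C, D, E}: service 298 + fixed 210 = 508
{A, B, C, D, E}: R1→C 3·12=36, R2→B 5·13=65, R3→B 5·15=75, R4→B 2·8=16, R5→A 5·8=40. Service 232; fixed 465; total 697.
No other subset beats 457.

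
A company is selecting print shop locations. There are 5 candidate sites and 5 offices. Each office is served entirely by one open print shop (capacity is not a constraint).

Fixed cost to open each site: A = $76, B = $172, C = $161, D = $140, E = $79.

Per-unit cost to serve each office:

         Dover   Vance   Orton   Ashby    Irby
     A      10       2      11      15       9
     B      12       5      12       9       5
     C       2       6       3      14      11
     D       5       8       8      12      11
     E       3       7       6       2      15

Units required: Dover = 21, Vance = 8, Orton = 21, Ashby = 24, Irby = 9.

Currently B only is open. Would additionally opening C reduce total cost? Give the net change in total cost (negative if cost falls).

Current service cost with {B}: 805.
Adding C: each office re-picks its cheapest; new service cost 406, saving 399.
Extra fixed cost: 161. Net change = 161 − 399 = -238.
(Totals: 977 → 739.)

Yes — net change −238 (cost falls by 238).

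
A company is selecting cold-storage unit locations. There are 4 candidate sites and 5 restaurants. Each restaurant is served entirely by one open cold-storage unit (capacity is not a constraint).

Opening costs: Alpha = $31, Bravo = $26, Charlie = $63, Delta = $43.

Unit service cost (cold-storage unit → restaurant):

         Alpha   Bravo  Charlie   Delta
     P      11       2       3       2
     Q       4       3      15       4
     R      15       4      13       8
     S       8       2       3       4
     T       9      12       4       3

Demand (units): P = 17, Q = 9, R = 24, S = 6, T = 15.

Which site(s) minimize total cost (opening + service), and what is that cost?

Open Bravo and Delta; minimum total cost 283.

For any fixed open set, each restaurant goes to its cheapest open site; total = fixed + service.
{Bravo, Delta}: P→Bravo 2·17=34, Q→Bravo 3·9=27, R→Bravo 4·24=96, S→Bravo 2·6=12, T→Delta 3·15=45. Service 214; fixed 69; total 283.
{Alpha, Bravo, Delta}: P→Bravo 2·17=34, Q→Bravo 3·9=27, R→Bravo 4·24=96, S→Bravo 2·6=12, T→Delta 3·15=45. Service 214; fixed 100; total 314.
{Bravo, Charlie}: service 229 + fixed 89 = 318
{Alpha, Bravo, Charlie, Delta}: service 214 + fixed 163 = 377
No other subset beats 283.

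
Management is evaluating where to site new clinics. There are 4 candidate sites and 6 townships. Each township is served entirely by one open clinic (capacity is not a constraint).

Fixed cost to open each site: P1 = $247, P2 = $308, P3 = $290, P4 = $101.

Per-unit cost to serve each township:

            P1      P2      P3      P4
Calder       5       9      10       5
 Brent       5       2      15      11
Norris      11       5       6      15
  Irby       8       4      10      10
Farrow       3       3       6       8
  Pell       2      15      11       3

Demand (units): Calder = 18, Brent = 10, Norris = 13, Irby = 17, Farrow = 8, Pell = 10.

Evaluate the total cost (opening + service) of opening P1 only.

Each township is assigned to its cheapest site among the open ones.
{P1}: Calder→P1 5·18=90, Brent→P1 5·10=50, Norris→P1 11·13=143, Irby→P1 8·17=136, Farrow→P1 3·8=24, Pell→P1 2·10=20. Service 463; fixed 247; total 710.

Total cost: 710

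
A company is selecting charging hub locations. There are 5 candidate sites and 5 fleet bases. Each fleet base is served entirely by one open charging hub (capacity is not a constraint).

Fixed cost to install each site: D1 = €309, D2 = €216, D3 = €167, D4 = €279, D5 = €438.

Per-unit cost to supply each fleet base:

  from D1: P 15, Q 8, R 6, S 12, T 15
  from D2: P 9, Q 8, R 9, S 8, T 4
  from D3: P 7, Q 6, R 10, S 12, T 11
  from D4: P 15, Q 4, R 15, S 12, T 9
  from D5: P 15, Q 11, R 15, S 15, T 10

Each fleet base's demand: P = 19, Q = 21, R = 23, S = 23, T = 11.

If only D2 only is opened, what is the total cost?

Each fleet base is assigned to its cheapest site among the open ones.
{D2}: P→D2 9·19=171, Q→D2 8·21=168, R→D2 9·23=207, S→D2 8·23=184, T→D2 4·11=44. Service 774; fixed 216; total 990.

Total cost: 990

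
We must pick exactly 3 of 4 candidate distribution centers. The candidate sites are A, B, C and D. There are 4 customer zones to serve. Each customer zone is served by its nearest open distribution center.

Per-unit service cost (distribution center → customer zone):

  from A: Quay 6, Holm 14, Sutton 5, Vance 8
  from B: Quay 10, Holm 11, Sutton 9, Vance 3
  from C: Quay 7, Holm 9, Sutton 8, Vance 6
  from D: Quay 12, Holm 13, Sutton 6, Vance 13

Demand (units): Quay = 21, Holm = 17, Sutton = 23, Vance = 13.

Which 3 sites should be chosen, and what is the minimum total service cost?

Choose A, B and C; total service cost 433.

With exactly 3 open, each customer zone uses its cheapest among the chosen.
{A, B, C}: Quay→A 6·21=126, Holm→C 9·17=153, Sutton→A 5·23=115, Vance→B 3·13=39. Service cost 433.
{A, B, D}: service cost 467
{A, C, D}: service cost 472
Among all 4 size-3 choices, {A, B, C} is lowest.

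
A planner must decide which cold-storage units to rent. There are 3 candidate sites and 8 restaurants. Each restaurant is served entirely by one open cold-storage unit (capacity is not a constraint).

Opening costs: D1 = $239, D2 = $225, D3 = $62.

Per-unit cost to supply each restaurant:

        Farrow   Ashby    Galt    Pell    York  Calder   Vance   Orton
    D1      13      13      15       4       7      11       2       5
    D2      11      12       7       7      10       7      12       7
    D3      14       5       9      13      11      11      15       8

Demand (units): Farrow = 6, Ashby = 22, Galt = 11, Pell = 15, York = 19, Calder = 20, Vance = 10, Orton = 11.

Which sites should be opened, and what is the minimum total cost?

For any fixed open set, each restaurant goes to its cheapest open site; total = fixed + service.
{D1, D3}: Farrow→D1 13·6=78, Ashby→D3 5·22=110, Galt→D3 9·11=99, Pell→D1 4·15=60, York→D1 7·19=133, Calder→D1 11·20=220, Vance→D1 2·10=20, Orton→D1 5·11=55. Service 775; fixed 301; total 1076.
{D2, D3}: Farrow→D2 11·6=66, Ashby→D3 5·22=110, Galt→D2 7·11=77, Pell→D2 7·15=105, York→D2 10·19=190, Calder→D2 7·20=140, Vance→D2 12·10=120, Orton→D2 7·11=77. Service 885; fixed 287; total 1172.
{D1, D2, D3}: service 661 + fixed 526 = 1187
{D3}: Farrow→D3 14·6=84, Ashby→D3 5·22=110, Galt→D3 9·11=99, Pell→D3 13·15=195, York→D3 11·19=209, Calder→D3 11·20=220, Vance→D3 15·10=150, Orton→D3 8·11=88. Service 1155; fixed 62; total 1217.
(All 7 nonempty subsets were checked; D1 and D3 is lowest.)

Open D1 and D3; minimum total cost 1076.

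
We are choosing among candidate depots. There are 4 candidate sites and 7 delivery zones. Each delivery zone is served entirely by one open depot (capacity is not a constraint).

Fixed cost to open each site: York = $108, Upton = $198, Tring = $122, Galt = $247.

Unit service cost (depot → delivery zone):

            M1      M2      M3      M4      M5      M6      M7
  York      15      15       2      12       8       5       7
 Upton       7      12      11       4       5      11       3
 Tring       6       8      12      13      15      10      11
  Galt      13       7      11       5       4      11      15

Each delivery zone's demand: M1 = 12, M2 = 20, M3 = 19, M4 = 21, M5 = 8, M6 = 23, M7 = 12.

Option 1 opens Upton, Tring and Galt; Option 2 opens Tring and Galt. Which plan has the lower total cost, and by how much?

Option 1: {Upton, Tring, Galt}: M1→Tring 6·12=72, M2→Galt 7·20=140, M3→Upton 11·19=209, M4→Upton 4·21=84, M5→Galt 4·8=32, M6→Tring 10·23=230, M7→Upton 3·12=36. Service 803; fixed 567; total 1370.
Option 2: {Tring, Galt}: M1→Tring 6·12=72, M2→Galt 7·20=140, M3→Galt 11·19=209, M4→Galt 5·21=105, M5→Galt 4·8=32, M6→Tring 10·23=230, M7→Tring 11·12=132. Service 920; fixed 369; total 1289.
Difference: |1370 − 1289| = 81.

Option 2 is cheaper by 81.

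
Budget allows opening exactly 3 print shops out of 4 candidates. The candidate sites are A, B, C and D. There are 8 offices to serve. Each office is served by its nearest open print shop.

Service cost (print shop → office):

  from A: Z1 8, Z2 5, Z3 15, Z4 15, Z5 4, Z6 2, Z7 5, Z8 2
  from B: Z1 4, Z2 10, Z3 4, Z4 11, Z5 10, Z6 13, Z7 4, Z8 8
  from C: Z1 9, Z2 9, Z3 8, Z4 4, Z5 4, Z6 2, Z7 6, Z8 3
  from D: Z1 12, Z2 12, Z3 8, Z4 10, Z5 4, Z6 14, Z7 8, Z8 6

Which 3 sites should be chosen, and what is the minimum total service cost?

With exactly 3 open, each office uses its cheapest among the chosen.
{A, B, C}: Z1→B 4, Z2→A 5, Z3→B 4, Z4→C 4, Z5→A 4, Z6→A 2, Z7→B 4, Z8→A 2. Service cost 29.
{B, C, D}: service cost 34
{A, B, D}: service cost 35
Among all 4 size-3 choices, {A, B, C} is lowest.

Choose A, B and C; total service cost 29.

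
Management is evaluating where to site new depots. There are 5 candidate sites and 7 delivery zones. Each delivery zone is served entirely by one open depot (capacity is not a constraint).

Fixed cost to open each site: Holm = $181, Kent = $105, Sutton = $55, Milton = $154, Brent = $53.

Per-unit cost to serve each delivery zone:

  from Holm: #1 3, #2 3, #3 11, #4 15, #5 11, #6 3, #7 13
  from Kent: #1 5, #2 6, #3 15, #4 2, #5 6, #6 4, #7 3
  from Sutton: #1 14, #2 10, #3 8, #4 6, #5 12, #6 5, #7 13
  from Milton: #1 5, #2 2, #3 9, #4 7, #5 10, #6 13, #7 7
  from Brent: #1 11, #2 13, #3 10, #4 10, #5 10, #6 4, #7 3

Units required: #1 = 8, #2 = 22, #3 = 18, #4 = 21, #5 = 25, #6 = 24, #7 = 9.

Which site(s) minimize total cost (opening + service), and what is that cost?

For any fixed open set, each delivery zone goes to its cheapest open site; total = fixed + service.
{Kent, Sutton}: #1→Kent 5·8=40, #2→Kent 6·22=132, #3→Sutton 8·18=144, #4→Kent 2·21=42, #5→Kent 6·25=150, #6→Kent 4·24=96, #7→Kent 3·9=27. Service 631; fixed 160; total 791.
{Kent, Milton}: #1→Kent 5·8=40, #2→Milton 2·22=44, #3→Milton 9·18=162, #4→Kent 2·21=42, #5→Kent 6·25=150, #6→Kent 4·24=96, #7→Kent 3·9=27. Service 561; fixed 259; total 820.
{Kent, Brent}: service 667 + fixed 158 = 825
{Holm, Kent, Sutton, Milton, Brent}: #1→Holm 3·8=24, #2→Milton 2·22=44, #3→Sutton 8·18=144, #4→Kent 2·21=42, #5→Kent 6·25=150, #6→Holm 3·24=72, #7→Kent 3·9=27. Service 503; fixed 548; total 1051.
No other subset beats 791.

Open Kent and Sutton; minimum total cost 791.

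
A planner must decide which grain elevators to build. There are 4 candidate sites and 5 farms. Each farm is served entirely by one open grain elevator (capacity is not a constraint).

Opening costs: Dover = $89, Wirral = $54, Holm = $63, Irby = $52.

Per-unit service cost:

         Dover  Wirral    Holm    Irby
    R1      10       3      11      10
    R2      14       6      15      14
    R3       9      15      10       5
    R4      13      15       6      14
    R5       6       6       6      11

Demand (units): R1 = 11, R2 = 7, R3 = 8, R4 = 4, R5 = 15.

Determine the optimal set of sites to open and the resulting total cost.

Open Wirral and Irby; minimum total cost 367.

For any fixed open set, each farm goes to its cheapest open site; total = fixed + service.
{Wirral, Irby}: R1→Wirral 3·11=33, R2→Wirral 6·7=42, R3→Irby 5·8=40, R4→Irby 14·4=56, R5→Wirral 6·15=90. Service 261; fixed 106; total 367.
{Wirral, Holm}: service 269 + fixed 117 = 386
{Wirral, Holm, Irby}: service 229 + fixed 169 = 398
{Dover, Wirral, Holm, Irby}: service 229 + fixed 258 = 487
No other subset beats 367.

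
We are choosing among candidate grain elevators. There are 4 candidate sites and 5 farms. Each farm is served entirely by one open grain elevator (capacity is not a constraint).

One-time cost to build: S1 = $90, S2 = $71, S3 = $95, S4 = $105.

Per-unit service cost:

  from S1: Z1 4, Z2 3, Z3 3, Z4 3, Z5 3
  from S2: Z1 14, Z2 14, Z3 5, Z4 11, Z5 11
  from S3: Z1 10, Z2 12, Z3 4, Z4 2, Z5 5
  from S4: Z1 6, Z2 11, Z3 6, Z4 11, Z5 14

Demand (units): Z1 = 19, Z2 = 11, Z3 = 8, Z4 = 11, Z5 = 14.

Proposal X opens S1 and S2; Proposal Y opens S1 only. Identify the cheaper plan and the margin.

Proposal Y is cheaper by 71.

Proposal X: {S1, S2}: Z1→S1 4·19=76, Z2→S1 3·11=33, Z3→S1 3·8=24, Z4→S1 3·11=33, Z5→S1 3·14=42. Service 208; fixed 161; total 369.
Proposal Y: {S1}: Z1→S1 4·19=76, Z2→S1 3·11=33, Z3→S1 3·8=24, Z4→S1 3·11=33, Z5→S1 3·14=42. Service 208; fixed 90; total 298.
Difference: |369 − 298| = 71.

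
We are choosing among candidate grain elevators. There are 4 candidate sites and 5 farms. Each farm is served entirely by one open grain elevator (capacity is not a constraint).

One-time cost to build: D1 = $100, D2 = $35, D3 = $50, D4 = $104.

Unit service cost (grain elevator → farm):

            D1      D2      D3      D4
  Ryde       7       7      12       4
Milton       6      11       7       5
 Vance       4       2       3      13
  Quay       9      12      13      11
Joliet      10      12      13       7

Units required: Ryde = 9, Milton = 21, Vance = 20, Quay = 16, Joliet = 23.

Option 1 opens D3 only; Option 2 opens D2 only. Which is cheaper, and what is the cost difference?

Option 1: {D3}: Ryde→D3 12·9=108, Milton→D3 7·21=147, Vance→D3 3·20=60, Quay→D3 13·16=208, Joliet→D3 13·23=299. Service 822; fixed 50; total 872.
Option 2: {D2}: Ryde→D2 7·9=63, Milton→D2 11·21=231, Vance→D2 2·20=40, Quay→D2 12·16=192, Joliet→D2 12·23=276. Service 802; fixed 35; total 837.
Difference: |872 − 837| = 35.

Option 2 is cheaper by 35.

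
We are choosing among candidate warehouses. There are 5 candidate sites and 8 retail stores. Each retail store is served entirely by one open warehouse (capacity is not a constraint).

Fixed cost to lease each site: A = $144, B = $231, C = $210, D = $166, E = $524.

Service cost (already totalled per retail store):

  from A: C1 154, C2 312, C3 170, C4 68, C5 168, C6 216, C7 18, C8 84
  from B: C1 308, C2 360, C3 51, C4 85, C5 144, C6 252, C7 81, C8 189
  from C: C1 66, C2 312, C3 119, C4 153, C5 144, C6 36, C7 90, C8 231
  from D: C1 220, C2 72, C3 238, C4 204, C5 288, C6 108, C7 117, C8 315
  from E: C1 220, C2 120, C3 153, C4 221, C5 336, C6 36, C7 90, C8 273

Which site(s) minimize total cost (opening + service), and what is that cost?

For any fixed open set, each retail store goes to its cheapest open site; total = fixed + service.
{A, C, D}: C1→C 66, C2→D 72, C3→C 119, C4→A 68, C5→C 144, C6→C 36, C7→A 18, C8→A 84. Service 607; fixed 520; total 1127.
{A, D}: service 842 + fixed 310 = 1152
{A, C}: C1→C 66, C2→A 312, C3→C 119, C4→A 68, C5→C 144, C6→C 36, C7→A 18, C8→A 84. Service 847; fixed 354; total 1201.
{A, B, C, D, E}: service 539 + fixed 1275 = 1814
No other subset beats 1127.

Open A, C and D; minimum total cost 1127.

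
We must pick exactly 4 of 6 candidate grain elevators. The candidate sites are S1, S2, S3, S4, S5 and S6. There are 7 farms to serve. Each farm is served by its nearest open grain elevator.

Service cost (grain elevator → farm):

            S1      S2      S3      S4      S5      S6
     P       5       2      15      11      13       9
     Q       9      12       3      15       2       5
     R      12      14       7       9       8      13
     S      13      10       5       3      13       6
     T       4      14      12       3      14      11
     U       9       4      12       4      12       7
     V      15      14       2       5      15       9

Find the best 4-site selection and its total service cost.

Choose S2, S3, S4 and S5; total service cost 23.

With exactly 4 open, each farm uses its cheapest among the chosen.
{S2, S3, S4, S5}: P→S2 2, Q→S5 2, R→S3 7, S→S4 3, T→S4 3, U→S2 4, V→S3 2. Service cost 23.
{S1, S2, S3, S4}: service cost 24
{S2, S3, S4, S6}: service cost 24
Among all 15 size-4 choices, {S2, S3, S4, S5} is lowest.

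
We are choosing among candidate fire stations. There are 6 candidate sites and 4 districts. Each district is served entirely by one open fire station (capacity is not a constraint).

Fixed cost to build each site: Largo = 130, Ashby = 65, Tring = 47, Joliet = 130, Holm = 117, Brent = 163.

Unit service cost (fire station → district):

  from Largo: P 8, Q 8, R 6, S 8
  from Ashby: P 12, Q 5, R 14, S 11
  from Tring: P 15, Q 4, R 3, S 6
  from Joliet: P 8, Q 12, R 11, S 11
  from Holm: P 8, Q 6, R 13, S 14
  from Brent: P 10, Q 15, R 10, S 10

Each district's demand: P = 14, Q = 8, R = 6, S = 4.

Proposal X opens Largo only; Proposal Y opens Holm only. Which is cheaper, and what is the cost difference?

Proposal X is cheaper by 37.

Proposal X: {Largo}: P→Largo 8·14=112, Q→Largo 8·8=64, R→Largo 6·6=36, S→Largo 8·4=32. Service 244; fixed 130; total 374.
Proposal Y: {Holm}: P→Holm 8·14=112, Q→Holm 6·8=48, R→Holm 13·6=78, S→Holm 14·4=56. Service 294; fixed 117; total 411.
Difference: |374 − 411| = 37.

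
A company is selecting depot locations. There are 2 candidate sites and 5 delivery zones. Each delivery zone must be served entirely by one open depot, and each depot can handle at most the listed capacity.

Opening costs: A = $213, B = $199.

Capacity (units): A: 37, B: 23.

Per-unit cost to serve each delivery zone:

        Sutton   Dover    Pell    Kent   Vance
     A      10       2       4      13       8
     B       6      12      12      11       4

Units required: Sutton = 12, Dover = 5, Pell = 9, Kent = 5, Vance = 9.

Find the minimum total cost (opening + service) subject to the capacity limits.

Minimum total cost: 631

Open {A, B}: Sutton→B 6·12=72, Dover→A 2·5=10, Pell→A 4·9=36, Kent→A 13·5=65, Vance→B 4·9=36.
Loads: A carries 19/37, B carries 21/23. Service 219; fixed 412; total 631.
Next best feasible plan costs 657.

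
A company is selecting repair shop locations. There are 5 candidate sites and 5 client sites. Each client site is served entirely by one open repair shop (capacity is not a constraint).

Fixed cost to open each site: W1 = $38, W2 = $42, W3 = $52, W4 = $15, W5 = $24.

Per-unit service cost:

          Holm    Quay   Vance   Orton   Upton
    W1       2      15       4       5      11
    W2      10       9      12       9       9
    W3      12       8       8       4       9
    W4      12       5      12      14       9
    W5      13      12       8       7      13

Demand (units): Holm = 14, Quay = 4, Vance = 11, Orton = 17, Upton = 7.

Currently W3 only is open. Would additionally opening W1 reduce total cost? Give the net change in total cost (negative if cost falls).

Current service cost with {W3}: 419.
Adding W1: each client site re-picks its cheapest; new service cost 235, saving 184.
Extra fixed cost: 38. Net change = 38 − 184 = -146.
(Totals: 471 → 325.)

Yes — net change −146 (cost falls by 146).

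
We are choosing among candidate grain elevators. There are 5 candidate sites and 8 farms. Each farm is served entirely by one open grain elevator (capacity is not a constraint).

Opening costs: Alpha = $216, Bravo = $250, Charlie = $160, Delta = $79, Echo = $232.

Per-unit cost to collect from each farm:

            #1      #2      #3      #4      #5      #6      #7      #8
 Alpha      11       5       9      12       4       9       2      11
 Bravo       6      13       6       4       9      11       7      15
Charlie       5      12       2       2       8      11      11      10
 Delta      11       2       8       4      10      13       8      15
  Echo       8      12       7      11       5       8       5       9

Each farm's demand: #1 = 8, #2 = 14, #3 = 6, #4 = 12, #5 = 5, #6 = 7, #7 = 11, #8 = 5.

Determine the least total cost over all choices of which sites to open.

For any fixed open set, each farm goes to its cheapest open site; total = fixed + service.
{Delta}: #1→Delta 11·8=88, #2→Delta 2·14=28, #3→Delta 8·6=48, #4→Delta 4·12=48, #5→Delta 10·5=50, #6→Delta 13·7=91, #7→Delta 8·11=88, #8→Delta 15·5=75. Service 516; fixed 79; total 595.
{Charlie, Delta}: #1→Charlie 5·8=40, #2→Delta 2·14=28, #3→Charlie 2·6=12, #4→Charlie 2·12=24, #5→Charlie 8·5=40, #6→Charlie 11·7=77, #7→Delta 8·11=88, #8→Charlie 10·5=50. Service 359; fixed 239; total 598.
{Alpha, Delta}: #1→Alpha 11·8=88, #2→Delta 2·14=28, #3→Delta 8·6=48, #4→Delta 4·12=48, #5→Alpha 4·5=20, #6→Alpha 9·7=63, #7→Alpha 2·11=22, #8→Alpha 11·5=55. Service 372; fixed 295; total 667.
{Alpha, Bravo, Charlie, Delta, Echo}: service 247 + fixed 937 = 1184
No other subset beats 595.

Minimum total cost: 595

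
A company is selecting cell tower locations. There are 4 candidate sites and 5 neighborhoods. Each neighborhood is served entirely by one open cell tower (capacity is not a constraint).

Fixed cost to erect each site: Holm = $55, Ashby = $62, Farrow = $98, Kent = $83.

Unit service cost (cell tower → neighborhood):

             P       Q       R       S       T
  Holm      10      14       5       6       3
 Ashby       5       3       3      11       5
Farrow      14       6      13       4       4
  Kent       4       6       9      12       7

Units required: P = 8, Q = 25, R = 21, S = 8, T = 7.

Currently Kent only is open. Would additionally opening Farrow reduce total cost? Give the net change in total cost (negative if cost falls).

Current service cost with {Kent}: 516.
Adding Farrow: each neighborhood re-picks its cheapest; new service cost 431, saving 85.
Extra fixed cost: 98. Net change = 98 − 85 = 13.
(Totals: 599 → 612.)

No — net change +13 (cost rises by 13).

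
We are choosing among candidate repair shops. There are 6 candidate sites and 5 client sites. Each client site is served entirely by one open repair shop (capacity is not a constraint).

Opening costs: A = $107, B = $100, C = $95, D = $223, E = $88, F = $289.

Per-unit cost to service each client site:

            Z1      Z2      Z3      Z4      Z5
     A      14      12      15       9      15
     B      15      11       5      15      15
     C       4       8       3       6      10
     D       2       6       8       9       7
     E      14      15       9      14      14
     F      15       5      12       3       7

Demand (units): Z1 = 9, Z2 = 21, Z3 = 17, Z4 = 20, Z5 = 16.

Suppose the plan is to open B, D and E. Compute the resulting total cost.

Each client site is assigned to its cheapest site among the open ones.
{B, D, E}: Z1→D 2·9=18, Z2→D 6·21=126, Z3→B 5·17=85, Z4→D 9·20=180, Z5→D 7·16=112. Service 521; fixed 411; total 932.

Total cost: 932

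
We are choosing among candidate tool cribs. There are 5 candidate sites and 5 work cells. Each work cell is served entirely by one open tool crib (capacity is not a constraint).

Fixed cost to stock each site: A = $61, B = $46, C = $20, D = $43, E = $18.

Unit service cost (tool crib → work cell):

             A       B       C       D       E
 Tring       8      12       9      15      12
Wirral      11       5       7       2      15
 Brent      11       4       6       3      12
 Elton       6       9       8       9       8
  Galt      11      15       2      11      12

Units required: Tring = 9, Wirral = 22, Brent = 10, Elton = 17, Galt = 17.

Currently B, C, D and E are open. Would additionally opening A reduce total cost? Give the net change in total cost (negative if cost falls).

Current service cost with {B, C, D, E}: 325.
Adding A: each work cell re-picks its cheapest; new service cost 282, saving 43.
Extra fixed cost: 61. Net change = 61 − 43 = 18.
(Totals: 452 → 470.)

No — net change +18 (cost rises by 18).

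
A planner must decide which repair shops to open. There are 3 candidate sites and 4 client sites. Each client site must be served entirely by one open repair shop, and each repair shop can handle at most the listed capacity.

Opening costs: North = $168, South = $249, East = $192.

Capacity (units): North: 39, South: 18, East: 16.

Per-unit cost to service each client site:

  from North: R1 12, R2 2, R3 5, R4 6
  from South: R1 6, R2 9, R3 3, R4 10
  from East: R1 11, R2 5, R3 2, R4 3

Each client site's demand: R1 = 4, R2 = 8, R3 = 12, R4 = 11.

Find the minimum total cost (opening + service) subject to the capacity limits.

Open {North}: R1→North 12·4=48, R2→North 2·8=16, R3→North 5·12=60, R4→North 6·11=66.
Loads: North carries 35/39. Service 190; fixed 168; total 358.
Next best feasible plan costs 510.

Minimum total cost: 358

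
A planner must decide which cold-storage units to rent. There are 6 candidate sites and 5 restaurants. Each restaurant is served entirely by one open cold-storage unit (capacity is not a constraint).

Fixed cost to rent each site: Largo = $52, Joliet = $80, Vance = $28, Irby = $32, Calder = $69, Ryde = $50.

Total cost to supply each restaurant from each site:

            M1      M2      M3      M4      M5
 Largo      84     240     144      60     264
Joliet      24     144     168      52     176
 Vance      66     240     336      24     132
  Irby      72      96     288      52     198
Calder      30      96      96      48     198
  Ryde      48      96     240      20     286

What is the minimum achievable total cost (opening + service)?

Minimum total cost: 475

For any fixed open set, each restaurant goes to its cheapest open site; total = fixed + service.
{Vance, Calder}: M1→Calder 30, M2→Calder 96, M3→Calder 96, M4→Vance 24, M5→Vance 132. Service 378; fixed 97; total 475.
{Vance, Irby, Calder}: service 378 + fixed 129 = 507
{Vance, Calder, Ryde}: M1→Calder 30, M2→Calder 96, M3→Calder 96, M4→Ryde 20, M5→Vance 132. Service 374; fixed 147; total 521.
{Largo, Joliet, Vance, Irby, Calder, Ryde}: M1→Joliet 24, M2→Irby 96, M3→Calder 96, M4→Ryde 20, M5→Vance 132. Service 368; fixed 311; total 679.
No other subset beats 475.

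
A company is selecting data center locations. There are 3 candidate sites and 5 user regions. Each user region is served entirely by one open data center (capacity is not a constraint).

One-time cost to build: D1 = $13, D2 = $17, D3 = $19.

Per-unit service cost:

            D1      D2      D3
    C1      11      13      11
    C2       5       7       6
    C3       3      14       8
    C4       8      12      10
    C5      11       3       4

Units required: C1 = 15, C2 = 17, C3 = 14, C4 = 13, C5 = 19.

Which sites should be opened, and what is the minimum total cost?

Open D1 and D2; minimum total cost 483.

For any fixed open set, each user region goes to its cheapest open site; total = fixed + service.
{D1, D2}: C1→D1 11·15=165, C2→D1 5·17=85, C3→D1 3·14=42, C4→D1 8·13=104, C5→D2 3·19=57. Service 453; fixed 30; total 483.
{D1, D2, D3}: C1→D1 11·15=165, C2→D1 5·17=85, C3→D1 3·14=42, C4→D1 8·13=104, C5→D2 3·19=57. Service 453; fixed 49; total 502.
{D1, D3}: C1→D1 11·15=165, C2→D1 5·17=85, C3→D1 3·14=42, C4→D1 8·13=104, C5→D3 4·19=76. Service 472; fixed 32; total 504.
{D1}: service 605 + fixed 13 = 618
(All 7 nonempty subsets were checked; D1 and D2 is lowest.)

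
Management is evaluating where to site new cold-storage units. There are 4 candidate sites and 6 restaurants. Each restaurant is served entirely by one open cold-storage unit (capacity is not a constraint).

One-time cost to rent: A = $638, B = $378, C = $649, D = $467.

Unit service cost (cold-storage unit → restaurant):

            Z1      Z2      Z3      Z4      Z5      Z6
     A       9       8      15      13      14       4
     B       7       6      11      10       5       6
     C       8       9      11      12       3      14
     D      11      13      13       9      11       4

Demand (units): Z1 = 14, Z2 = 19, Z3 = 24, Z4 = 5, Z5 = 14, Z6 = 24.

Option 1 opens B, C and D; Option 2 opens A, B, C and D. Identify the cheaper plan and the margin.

Option 1 is cheaper by 638.

Option 1: {B, C, D}: Z1→B 7·14=98, Z2→B 6·19=114, Z3→B 11·24=264, Z4→D 9·5=45, Z5→C 3·14=42, Z6→D 4·24=96. Service 659; fixed 1494; total 2153.
Option 2: {A, B, C, D}: Z1→B 7·14=98, Z2→B 6·19=114, Z3→B 11·24=264, Z4→D 9·5=45, Z5→C 3·14=42, Z6→A 4·24=96. Service 659; fixed 2132; total 2791.
Difference: |2153 − 2791| = 638.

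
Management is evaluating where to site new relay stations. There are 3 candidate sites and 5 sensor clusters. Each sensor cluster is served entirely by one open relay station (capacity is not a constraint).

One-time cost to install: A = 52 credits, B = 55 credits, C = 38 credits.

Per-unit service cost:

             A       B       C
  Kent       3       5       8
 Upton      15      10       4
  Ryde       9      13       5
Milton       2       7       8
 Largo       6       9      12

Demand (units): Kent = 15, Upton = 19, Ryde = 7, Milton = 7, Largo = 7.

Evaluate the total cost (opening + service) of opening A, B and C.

Each sensor cluster is assigned to its cheapest site among the open ones.
{A, B, C}: Kent→A 3·15=45, Upton→C 4·19=76, Ryde→C 5·7=35, Milton→A 2·7=14, Largo→A 6·7=42. Service 212; fixed 145; total 357.

Total cost: 357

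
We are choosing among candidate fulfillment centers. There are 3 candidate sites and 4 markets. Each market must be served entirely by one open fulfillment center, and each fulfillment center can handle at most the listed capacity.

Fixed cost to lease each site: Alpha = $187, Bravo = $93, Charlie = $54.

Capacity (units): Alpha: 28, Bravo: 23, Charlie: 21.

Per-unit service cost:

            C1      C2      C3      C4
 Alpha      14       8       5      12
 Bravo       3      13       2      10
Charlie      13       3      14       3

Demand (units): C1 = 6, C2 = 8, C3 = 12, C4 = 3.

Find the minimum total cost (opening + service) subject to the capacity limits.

Minimum total cost: 222

Open {Bravo, Charlie}: C1→Bravo 3·6=18, C2→Charlie 3·8=24, C3→Bravo 2·12=24, C4→Charlie 3·3=9.
Loads: Bravo carries 18/23, Charlie carries 11/21. Service 75; fixed 147; total 222.
Next best feasible plan costs 243.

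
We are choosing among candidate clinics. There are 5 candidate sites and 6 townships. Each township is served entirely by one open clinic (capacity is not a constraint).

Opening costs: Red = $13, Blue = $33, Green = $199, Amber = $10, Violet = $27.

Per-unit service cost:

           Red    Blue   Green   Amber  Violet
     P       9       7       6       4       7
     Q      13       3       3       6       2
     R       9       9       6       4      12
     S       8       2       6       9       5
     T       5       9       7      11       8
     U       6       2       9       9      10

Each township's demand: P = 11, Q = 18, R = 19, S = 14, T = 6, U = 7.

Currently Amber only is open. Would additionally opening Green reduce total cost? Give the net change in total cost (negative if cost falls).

Current service cost with {Amber}: 483.
Adding Green: each township re-picks its cheapest; new service cost 363, saving 120.
Extra fixed cost: 199. Net change = 199 − 120 = 79.
(Totals: 493 → 572.)

No — net change +79 (cost rises by 79).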